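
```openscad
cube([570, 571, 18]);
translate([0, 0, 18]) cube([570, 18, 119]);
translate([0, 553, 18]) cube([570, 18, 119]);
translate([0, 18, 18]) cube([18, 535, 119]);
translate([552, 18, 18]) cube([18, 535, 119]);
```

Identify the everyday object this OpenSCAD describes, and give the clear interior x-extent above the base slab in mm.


An open box. The internal width is 534 mm.

A 570×571 base slab with four walls standing on it — an open box. The base is 570 mm wide and the walls are 18 mm thick, so the internal width is 570 − 2 × 18 = 534 mm.


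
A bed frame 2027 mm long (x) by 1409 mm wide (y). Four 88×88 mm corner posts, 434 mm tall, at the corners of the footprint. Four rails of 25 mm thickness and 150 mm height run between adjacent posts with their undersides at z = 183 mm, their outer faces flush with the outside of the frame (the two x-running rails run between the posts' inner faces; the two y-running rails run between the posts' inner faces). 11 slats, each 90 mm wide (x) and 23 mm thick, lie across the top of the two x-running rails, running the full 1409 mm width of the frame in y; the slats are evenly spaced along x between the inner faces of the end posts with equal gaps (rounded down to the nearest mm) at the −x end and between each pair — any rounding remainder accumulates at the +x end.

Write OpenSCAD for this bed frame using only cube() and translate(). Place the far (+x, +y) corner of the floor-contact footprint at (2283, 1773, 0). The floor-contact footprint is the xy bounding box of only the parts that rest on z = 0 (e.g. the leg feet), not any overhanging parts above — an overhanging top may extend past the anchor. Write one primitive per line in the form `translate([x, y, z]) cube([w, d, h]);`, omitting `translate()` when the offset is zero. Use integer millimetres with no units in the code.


translate([256, 364, 0]) cube([88, 88, 434]);
translate([256, 1685, 0]) cube([88, 88, 434]);
translate([2195, 364, 0]) cube([88, 88, 434]);
translate([2195, 1685, 0]) cube([88, 88, 434]);
translate([344, 364, 183]) cube([1851, 25, 150]);
translate([344, 1748, 183]) cube([1851, 25, 150]);
translate([256, 452, 183]) cube([25, 1233, 150]);
translate([2258, 452, 183]) cube([25, 1233, 150]);
translate([415, 364, 333]) cube([90, 1409, 23]);
translate([576, 364, 333]) cube([90, 1409, 23]);
translate([737, 364, 333]) cube([90, 1409, 23]);
translate([898, 364, 333]) cube([90, 1409, 23]);
translate([1059, 364, 333]) cube([90, 1409, 23]);
translate([1220, 364, 333]) cube([90, 1409, 23]);
translate([1381, 364, 333]) cube([90, 1409, 23]);
translate([1542, 364, 333]) cube([90, 1409, 23]);
translate([1703, 364, 333]) cube([90, 1409, 23]);
translate([1864, 364, 333]) cube([90, 1409, 23]);
translate([2025, 364, 333]) cube([90, 1409, 23]);


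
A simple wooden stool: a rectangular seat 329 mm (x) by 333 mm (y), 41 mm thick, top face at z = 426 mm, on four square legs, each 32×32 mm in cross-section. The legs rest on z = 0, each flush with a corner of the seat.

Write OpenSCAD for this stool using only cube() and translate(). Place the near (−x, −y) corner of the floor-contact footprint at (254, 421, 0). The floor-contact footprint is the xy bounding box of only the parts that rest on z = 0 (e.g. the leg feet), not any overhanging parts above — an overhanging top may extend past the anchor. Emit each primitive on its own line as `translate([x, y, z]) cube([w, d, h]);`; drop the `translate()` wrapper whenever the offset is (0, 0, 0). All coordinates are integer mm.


translate([254, 421, 385]) cube([329, 333, 41]);
translate([254, 421, 0]) cube([32, 32, 385]);
translate([551, 421, 0]) cube([32, 32, 385]);
translate([254, 722, 0]) cube([32, 32, 385]);
translate([551, 722, 0]) cube([32, 32, 385]);


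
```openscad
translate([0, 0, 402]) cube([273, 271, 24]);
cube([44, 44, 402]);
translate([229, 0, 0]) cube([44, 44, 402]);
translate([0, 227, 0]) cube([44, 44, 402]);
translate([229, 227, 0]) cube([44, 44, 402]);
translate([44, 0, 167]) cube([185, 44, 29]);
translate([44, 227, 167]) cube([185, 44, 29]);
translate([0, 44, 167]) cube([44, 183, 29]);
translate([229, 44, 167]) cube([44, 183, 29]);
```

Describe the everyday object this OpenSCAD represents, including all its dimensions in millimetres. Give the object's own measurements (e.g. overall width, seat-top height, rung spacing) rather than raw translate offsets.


A four-legged stool. The seat is a 273×271×24 mm slab whose top surface is at z = 426 mm; four square legs, each 44×44 mm in cross-section, run from the floor (z = 0) to the underside of the seat, each flush with a corner of the seat. Four stretchers, 44 mm wide and 29 mm tall, connect adjacent legs with their undersides at z = 167 mm, each running between the inner faces of the legs it joins and aligned with the legs' outer faces on the other axis.


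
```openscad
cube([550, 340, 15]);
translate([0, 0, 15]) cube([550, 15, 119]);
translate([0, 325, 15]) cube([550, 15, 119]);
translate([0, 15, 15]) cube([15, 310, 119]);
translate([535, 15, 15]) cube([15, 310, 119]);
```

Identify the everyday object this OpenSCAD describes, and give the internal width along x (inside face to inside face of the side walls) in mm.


An open box. The internal width is 520 mm.

A 550×340 base slab with four walls standing on it — an open box. The base is 550 mm wide and the walls are 15 mm thick, so the internal width is 550 − 2 × 15 = 520 mm.


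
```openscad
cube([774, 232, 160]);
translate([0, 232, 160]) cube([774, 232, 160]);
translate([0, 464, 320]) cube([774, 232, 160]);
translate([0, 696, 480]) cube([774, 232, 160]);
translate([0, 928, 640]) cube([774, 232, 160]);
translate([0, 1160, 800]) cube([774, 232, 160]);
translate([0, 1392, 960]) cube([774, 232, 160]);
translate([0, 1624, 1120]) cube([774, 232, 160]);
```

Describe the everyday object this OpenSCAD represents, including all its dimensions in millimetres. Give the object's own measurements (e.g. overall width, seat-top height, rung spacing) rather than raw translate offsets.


A straight staircase of 8 solid steps. Each step is 774 mm wide (x), 232 mm deep (y, the going) and 160 mm tall (the rise). The first step rests on the floor; each subsequent step sits one going further in +y and one rise higher in +z, directly behind and above the previous step with no overlap.


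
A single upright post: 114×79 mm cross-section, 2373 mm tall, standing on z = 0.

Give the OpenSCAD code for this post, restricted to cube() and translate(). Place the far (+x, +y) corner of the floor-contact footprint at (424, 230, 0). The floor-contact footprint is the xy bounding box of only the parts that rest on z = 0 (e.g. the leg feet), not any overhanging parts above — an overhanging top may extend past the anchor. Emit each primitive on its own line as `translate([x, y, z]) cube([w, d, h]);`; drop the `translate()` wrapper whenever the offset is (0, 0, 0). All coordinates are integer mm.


translate([310, 151, 0]) cube([114, 79, 2373]);


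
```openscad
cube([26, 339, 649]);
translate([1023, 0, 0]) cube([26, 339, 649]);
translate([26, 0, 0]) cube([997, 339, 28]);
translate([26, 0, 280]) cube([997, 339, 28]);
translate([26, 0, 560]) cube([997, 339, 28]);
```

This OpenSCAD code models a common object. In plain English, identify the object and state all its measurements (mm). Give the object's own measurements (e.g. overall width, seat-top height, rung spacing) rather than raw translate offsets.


An open bookshelf. Two side panels, each 26 mm thick, 339 mm deep and 649 mm tall, stand 1049 mm apart (outside-to-outside). Between them sit 3 shelves, each 28 mm thick and 339 mm deep, spanning the full gap between the sides. The bottom shelf rests on the floor (its underside at z = 0) and the clear gap between one shelf's top and the next shelf's underside is 252 mm.


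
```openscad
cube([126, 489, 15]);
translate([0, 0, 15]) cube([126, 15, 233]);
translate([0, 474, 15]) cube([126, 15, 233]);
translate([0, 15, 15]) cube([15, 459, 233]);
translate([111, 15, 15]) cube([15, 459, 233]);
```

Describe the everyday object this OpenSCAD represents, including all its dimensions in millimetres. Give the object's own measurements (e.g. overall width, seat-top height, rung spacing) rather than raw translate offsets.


An open-topped rectangular box: outside dimensions 126×489×248 mm, with a uniform wall and base thickness of 15 mm. The base is a full 126×489 slab on the floor; four walls sit on top of the base. The front and back walls (the −y and +y sides) span the full width; the two side walls fit between them.


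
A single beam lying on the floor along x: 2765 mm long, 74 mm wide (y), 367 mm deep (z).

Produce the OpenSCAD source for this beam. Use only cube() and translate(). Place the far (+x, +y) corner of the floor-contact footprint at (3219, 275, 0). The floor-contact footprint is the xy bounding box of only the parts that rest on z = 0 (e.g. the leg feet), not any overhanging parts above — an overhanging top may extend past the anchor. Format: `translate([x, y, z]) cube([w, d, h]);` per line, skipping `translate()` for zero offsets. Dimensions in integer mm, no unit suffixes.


translate([454, 201, 0]) cube([2765, 74, 367]);


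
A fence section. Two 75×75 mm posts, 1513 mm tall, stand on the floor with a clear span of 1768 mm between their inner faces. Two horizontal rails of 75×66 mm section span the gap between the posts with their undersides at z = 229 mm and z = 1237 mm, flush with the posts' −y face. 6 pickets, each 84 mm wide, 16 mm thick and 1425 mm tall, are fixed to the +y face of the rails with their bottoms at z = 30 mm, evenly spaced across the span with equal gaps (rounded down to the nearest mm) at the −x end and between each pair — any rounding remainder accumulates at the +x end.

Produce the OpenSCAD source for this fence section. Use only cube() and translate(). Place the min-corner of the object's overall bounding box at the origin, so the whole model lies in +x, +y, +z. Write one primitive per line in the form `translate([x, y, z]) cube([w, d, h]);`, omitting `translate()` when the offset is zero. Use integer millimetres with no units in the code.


cube([75, 75, 1513]);
translate([1843, 0, 0]) cube([75, 75, 1513]);
translate([75, 0, 229]) cube([1768, 75, 66]);
translate([75, 0, 1237]) cube([1768, 75, 66]);
translate([255, 75, 30]) cube([84, 16, 1425]);
translate([519, 75, 30]) cube([84, 16, 1425]);
translate([783, 75, 30]) cube([84, 16, 1425]);
translate([1047, 75, 30]) cube([84, 16, 1425]);
translate([1311, 75, 30]) cube([84, 16, 1425]);
translate([1575, 75, 30]) cube([84, 16, 1425]);


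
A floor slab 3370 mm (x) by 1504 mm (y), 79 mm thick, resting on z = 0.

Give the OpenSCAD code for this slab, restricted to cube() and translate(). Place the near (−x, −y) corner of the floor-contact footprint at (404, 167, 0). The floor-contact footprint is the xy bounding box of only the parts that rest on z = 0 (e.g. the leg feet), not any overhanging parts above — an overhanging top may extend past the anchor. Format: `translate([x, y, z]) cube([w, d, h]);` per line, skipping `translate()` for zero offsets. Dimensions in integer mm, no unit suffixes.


translate([404, 167, 0]) cube([3370, 1504, 79]);


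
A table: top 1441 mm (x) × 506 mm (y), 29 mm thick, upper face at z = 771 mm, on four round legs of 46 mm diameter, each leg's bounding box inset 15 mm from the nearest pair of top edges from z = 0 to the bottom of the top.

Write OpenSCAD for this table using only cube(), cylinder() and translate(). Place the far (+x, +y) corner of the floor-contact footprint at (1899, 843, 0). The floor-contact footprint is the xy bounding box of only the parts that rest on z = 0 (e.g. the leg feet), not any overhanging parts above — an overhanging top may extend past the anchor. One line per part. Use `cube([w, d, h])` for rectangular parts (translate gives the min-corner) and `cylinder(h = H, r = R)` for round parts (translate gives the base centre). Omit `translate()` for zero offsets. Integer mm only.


translate([473, 352, 742]) cube([1441, 506, 29]);
translate([511, 390, 0]) cylinder(h = 742, r = 23);
translate([1876, 390, 0]) cylinder(h = 742, r = 23);
translate([511, 820, 0]) cylinder(h = 742, r = 23);
translate([1876, 820, 0]) cylinder(h = 742, r = 23);


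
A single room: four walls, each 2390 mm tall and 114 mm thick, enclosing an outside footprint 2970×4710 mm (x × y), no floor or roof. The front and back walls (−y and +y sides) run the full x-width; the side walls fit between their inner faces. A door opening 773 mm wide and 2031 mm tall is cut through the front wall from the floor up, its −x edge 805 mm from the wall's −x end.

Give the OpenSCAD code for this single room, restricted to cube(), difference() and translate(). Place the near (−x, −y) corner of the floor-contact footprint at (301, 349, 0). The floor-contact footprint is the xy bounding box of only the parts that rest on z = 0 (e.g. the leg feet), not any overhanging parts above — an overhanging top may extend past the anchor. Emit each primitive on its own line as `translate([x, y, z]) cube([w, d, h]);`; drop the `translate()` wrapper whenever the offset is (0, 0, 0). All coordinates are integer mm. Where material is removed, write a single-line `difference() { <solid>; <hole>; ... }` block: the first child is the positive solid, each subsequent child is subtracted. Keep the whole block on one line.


difference() { translate([301, 349, 0]) cube([2970, 114, 2390]); translate([1106, 349, 0]) cube([773, 114, 2031]); }
translate([301, 4945, 0]) cube([2970, 114, 2390]);
translate([301, 463, 0]) cube([114, 4482, 2390]);
translate([3157, 463, 0]) cube([114, 4482, 2390]);


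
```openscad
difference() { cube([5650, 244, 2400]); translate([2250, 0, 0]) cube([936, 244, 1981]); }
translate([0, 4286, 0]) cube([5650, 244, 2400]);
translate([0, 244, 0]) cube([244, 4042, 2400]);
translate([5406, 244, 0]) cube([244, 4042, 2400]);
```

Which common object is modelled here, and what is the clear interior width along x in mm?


A single room. The interior width is 5162 mm.

Four walls enclosing a rectangle with a door in the front wall — a room. Outside width 5650 minus two 244 mm walls gives 5162 mm.


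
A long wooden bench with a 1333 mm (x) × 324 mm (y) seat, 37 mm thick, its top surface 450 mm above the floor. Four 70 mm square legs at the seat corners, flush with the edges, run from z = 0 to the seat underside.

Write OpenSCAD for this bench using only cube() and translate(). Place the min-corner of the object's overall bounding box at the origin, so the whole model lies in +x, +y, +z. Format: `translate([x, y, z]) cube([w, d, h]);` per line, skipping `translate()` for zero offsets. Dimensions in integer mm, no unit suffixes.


translate([0, 0, 413]) cube([1333, 324, 37]);
cube([70, 70, 413]);
translate([0, 254, 0]) cube([70, 70, 413]);
translate([1263, 0, 0]) cube([70, 70, 413]);
translate([1263, 254, 0]) cube([70, 70, 413]);


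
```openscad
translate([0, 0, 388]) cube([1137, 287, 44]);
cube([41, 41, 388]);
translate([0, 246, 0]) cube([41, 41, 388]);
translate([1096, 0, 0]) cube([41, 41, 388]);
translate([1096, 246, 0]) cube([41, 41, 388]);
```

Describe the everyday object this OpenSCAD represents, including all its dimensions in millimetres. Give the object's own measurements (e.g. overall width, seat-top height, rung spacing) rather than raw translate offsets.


A long wooden bench with a 1137 mm (x) × 287 mm (y) seat, 44 mm thick, its top surface 432 mm above the floor. Four 41 mm square legs at the seat corners, flush with the edges, run from z = 0 to the seat underside.


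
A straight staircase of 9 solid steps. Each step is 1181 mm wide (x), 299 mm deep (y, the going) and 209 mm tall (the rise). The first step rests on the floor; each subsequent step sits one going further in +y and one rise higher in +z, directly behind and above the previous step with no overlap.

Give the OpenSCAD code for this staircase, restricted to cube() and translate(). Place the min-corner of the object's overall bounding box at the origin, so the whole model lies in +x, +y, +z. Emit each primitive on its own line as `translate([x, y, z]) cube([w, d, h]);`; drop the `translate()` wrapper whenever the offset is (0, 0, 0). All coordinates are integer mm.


cube([1181, 299, 209]);
translate([0, 299, 209]) cube([1181, 299, 209]);
translate([0, 598, 418]) cube([1181, 299, 209]);
translate([0, 897, 627]) cube([1181, 299, 209]);
translate([0, 1196, 836]) cube([1181, 299, 209]);
translate([0, 1495, 1045]) cube([1181, 299, 209]);
translate([0, 1794, 1254]) cube([1181, 299, 209]);
translate([0, 2093, 1463]) cube([1181, 299, 209]);
translate([0, 2392, 1672]) cube([1181, 299, 209]);


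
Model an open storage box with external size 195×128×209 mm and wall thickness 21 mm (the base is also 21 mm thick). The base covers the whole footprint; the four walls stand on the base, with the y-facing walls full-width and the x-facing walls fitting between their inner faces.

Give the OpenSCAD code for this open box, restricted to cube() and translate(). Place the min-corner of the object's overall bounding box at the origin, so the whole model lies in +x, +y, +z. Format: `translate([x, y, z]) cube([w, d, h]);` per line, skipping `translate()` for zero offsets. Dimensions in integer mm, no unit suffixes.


cube([195, 128, 21]);
translate([0, 0, 21]) cube([195, 21, 188]);
translate([0, 107, 21]) cube([195, 21, 188]);
translate([0, 21, 21]) cube([21, 86, 188]);
translate([174, 21, 21]) cube([21, 86, 188]);


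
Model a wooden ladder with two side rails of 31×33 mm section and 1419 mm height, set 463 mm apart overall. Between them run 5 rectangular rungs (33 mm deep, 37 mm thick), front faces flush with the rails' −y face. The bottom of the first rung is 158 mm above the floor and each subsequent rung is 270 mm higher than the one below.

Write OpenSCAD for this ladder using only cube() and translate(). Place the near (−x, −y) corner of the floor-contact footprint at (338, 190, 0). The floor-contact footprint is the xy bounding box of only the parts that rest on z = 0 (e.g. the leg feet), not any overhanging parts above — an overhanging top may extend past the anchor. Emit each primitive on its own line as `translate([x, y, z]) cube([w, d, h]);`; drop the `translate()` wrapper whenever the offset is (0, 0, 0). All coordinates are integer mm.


translate([338, 190, 0]) cube([31, 33, 1419]);
translate([770, 190, 0]) cube([31, 33, 1419]);
translate([369, 190, 158]) cube([401, 33, 37]);
translate([369, 190, 428]) cube([401, 33, 37]);
translate([369, 190, 698]) cube([401, 33, 37]);
translate([369, 190, 968]) cube([401, 33, 37]);
translate([369, 190, 1238]) cube([401, 33, 37]);


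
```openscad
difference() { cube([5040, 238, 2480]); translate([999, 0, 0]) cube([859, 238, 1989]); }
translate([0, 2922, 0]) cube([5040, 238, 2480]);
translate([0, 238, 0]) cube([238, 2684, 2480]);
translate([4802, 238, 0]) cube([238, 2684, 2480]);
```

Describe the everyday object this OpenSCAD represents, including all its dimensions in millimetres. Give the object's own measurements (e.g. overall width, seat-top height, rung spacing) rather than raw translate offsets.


A single room: four walls, each 2480 mm tall and 238 mm thick, enclosing an outside footprint 5040×3160 mm (x × y), no floor or roof. The front and back walls (−y and +y sides) run the full x-width; the side walls fit between their inner faces. A door opening 859 mm wide and 1989 mm tall is cut through the front wall from the floor up, its −x edge 999 mm from the wall's −x end.


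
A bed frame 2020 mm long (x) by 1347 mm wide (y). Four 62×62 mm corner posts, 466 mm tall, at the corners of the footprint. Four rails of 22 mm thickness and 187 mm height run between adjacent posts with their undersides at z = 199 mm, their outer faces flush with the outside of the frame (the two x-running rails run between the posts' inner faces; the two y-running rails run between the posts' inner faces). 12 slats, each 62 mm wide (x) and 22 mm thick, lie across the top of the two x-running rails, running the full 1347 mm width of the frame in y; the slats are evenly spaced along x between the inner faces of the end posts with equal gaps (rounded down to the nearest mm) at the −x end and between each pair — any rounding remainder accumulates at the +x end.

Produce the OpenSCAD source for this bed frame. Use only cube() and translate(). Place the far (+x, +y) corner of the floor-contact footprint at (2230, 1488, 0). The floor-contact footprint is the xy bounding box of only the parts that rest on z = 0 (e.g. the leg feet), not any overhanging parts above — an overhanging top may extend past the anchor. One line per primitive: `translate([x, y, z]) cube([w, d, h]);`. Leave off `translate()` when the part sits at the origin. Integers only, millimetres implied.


// slat z = rail_z + rail_h = 199 + 187 = 386
// slat gap = ⌊(1896 − 12·62) / 13⌋ = 88
translate([210, 141, 0]) cube([62, 62, 466]);
translate([210, 1426, 0]) cube([62, 62, 466]);
translate([2168, 141, 0]) cube([62, 62, 466]);
translate([2168, 1426, 0]) cube([62, 62, 466]);
translate([272, 141, 199]) cube([1896, 22, 187]);
translate([272, 1466, 199]) cube([1896, 22, 187]);
translate([210, 203, 199]) cube([22, 1223, 187]);
translate([2208, 203, 199]) cube([22, 1223, 187]);
translate([360, 141, 386]) cube([62, 1347, 22]);
translate([510, 141, 386]) cube([62, 1347, 22]);
translate([660, 141, 386]) cube([62, 1347, 22]);
translate([810, 141, 386]) cube([62, 1347, 22]);
translate([960, 141, 386]) cube([62, 1347, 22]);
translate([1110, 141, 386]) cube([62, 1347, 22]);
translate([1260, 141, 386]) cube([62, 1347, 22]);
translate([1410, 141, 386]) cube([62, 1347, 22]);
translate([1560, 141, 386]) cube([62, 1347, 22]);
translate([1710, 141, 386]) cube([62, 1347, 22]);
translate([1860, 141, 386]) cube([62, 1347, 22]);
translate([2010, 141, 386]) cube([62, 1347, 22]);


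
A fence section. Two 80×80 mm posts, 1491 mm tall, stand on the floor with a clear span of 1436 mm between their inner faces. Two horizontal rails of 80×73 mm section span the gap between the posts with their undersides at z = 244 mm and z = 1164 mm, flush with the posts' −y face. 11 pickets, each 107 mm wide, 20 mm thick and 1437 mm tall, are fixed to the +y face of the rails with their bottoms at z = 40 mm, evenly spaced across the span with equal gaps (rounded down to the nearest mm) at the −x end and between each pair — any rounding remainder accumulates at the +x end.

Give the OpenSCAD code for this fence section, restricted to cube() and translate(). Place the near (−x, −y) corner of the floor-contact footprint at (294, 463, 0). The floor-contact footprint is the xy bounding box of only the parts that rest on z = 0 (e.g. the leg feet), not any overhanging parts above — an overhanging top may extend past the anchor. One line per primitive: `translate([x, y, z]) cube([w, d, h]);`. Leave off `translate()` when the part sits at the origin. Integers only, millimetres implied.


translate([294, 463, 0]) cube([80, 80, 1491]);
translate([1810, 463, 0]) cube([80, 80, 1491]);
translate([374, 463, 244]) cube([1436, 80, 73]);
translate([374, 463, 1164]) cube([1436, 80, 73]);
translate([395, 543, 40]) cube([107, 20, 1437]);
translate([523, 543, 40]) cube([107, 20, 1437]);
translate([651, 543, 40]) cube([107, 20, 1437]);
translate([779, 543, 40]) cube([107, 20, 1437]);
translate([907, 543, 40]) cube([107, 20, 1437]);
translate([1035, 543, 40]) cube([107, 20, 1437]);
translate([1163, 543, 40]) cube([107, 20, 1437]);
translate([1291, 543, 40]) cube([107, 20, 1437]);
translate([1419, 543, 40]) cube([107, 20, 1437]);
translate([1547, 543, 40]) cube([107, 20, 1437]);
translate([1675, 543, 40]) cube([107, 20, 1437]);


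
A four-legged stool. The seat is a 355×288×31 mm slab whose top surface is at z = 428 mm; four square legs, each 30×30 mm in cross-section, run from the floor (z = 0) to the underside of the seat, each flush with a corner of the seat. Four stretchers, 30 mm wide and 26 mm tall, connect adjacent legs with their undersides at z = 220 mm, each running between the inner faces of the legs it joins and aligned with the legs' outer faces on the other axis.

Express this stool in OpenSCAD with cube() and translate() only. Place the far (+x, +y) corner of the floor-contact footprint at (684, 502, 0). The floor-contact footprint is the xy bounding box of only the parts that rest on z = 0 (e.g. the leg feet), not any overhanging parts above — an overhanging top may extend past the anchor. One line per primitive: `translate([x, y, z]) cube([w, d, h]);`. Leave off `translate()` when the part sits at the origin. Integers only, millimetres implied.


translate([329, 214, 397]) cube([355, 288, 31]);
translate([329, 214, 0]) cube([30, 30, 397]);
translate([654, 214, 0]) cube([30, 30, 397]);
translate([329, 472, 0]) cube([30, 30, 397]);
translate([654, 472, 0]) cube([30, 30, 397]);
translate([359, 214, 220]) cube([295, 30, 26]);
translate([359, 472, 220]) cube([295, 30, 26]);
translate([329, 244, 220]) cube([30, 228, 26]);
translate([654, 244, 220]) cube([30, 228, 26]);


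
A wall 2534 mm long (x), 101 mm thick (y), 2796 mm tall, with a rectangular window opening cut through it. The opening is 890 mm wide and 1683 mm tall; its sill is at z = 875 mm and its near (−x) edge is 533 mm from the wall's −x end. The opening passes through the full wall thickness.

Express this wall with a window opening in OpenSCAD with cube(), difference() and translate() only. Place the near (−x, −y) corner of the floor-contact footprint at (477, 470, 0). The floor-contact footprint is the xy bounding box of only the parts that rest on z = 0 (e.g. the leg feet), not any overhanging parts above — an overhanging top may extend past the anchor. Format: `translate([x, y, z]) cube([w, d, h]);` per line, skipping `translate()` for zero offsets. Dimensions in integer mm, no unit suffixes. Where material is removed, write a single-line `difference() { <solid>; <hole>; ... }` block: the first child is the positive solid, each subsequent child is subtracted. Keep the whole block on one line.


difference() { translate([477, 470, 0]) cube([2534, 101, 2796]); translate([1010, 470, 875]) cube([890, 101, 1683]); }


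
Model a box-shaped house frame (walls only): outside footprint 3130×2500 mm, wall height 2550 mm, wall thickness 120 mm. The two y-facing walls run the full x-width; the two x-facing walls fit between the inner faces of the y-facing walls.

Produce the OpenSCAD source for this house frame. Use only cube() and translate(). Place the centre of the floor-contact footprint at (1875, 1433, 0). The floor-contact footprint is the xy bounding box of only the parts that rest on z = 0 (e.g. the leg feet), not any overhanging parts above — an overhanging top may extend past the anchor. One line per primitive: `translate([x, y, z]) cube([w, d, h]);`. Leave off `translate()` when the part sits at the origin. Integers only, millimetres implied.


translate([310, 183, 0]) cube([3130, 120, 2550]);
translate([310, 2563, 0]) cube([3130, 120, 2550]);
translate([310, 303, 0]) cube([120, 2260, 2550]);
translate([3320, 303, 0]) cube([120, 2260, 2550]);


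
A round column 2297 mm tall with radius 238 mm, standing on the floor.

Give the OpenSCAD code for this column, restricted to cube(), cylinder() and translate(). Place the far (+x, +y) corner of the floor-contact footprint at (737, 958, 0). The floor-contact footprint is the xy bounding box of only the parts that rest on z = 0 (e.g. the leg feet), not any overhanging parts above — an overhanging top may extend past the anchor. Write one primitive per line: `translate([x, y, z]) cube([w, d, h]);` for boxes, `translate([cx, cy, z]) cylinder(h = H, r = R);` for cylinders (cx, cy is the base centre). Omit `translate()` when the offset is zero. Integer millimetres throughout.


translate([499, 720, 0]) cylinder(h = 2297, r = 238);


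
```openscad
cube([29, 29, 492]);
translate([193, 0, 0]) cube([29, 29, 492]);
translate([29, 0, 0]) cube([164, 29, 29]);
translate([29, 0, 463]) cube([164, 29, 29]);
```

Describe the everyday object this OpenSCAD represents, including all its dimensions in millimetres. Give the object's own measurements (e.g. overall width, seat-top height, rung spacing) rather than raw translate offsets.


A rectangular picture frame lying in the x–z plane (depth along y). The opening is 164 mm wide (x) by 434 mm tall (z), surrounded by a border 29 mm wide on all four sides. The frame is 29 mm deep and is made of two full-height vertical stiles with two horizontal rails fitted between them.


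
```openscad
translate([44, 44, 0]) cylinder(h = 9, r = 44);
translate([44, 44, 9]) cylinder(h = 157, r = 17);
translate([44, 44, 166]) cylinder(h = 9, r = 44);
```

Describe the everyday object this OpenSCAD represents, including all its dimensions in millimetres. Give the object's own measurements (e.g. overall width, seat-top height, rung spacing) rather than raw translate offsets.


A spool: two coaxial disc flanges of radius 44 mm and thickness 9 mm, joined by a core cylinder of radius 17 mm and height 157 mm. The lower flange rests on z = 0 and the three cylinders share a vertical axis.


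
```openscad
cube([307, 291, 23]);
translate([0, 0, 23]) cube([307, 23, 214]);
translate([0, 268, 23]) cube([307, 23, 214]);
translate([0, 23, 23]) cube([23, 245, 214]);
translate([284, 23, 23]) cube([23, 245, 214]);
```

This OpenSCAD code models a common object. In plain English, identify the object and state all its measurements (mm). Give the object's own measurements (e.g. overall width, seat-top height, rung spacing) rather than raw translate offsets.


An open-topped rectangular box: outside dimensions 307×291×237 mm, with a uniform wall and base thickness of 23 mm. The base is a full 307×291 slab on the floor; four walls sit on top of the base. The front and back walls (the −y and +y sides) span the full width; the two side walls fit between them.


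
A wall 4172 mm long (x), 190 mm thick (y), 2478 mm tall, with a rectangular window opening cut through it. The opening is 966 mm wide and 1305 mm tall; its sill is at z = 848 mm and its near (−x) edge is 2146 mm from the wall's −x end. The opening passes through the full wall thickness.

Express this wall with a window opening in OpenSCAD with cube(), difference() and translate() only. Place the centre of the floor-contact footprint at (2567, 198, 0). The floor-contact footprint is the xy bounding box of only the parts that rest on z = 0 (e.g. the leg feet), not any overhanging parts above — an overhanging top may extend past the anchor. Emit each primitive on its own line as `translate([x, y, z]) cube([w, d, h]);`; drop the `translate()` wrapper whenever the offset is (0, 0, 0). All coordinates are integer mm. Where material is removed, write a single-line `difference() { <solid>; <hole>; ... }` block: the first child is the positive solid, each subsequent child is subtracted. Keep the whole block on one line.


difference() { translate([481, 103, 0]) cube([4172, 190, 2478]); translate([2627, 103, 848]) cube([966, 190, 1305]); }


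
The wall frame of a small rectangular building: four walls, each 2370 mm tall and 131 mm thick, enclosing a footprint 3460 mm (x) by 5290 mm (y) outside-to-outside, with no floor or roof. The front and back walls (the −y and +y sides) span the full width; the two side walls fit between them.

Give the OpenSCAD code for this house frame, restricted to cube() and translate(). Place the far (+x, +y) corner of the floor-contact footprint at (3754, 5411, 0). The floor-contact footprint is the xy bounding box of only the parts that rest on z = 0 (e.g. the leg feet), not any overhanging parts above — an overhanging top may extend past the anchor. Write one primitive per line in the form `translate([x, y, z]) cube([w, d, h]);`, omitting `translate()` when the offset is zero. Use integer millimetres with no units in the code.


translate([294, 121, 0]) cube([3460, 131, 2370]);
translate([294, 5280, 0]) cube([3460, 131, 2370]);
translate([294, 252, 0]) cube([131, 5028, 2370]);
translate([3623, 252, 0]) cube([131, 5028, 2370]);


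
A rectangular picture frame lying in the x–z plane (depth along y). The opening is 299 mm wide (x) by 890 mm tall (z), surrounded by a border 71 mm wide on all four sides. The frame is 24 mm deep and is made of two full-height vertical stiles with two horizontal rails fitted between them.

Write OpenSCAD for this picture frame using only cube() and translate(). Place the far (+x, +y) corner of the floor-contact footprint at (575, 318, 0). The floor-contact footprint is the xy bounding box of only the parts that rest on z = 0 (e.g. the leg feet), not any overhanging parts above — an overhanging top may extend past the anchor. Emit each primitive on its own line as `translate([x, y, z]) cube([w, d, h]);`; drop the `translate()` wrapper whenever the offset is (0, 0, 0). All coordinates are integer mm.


translate([134, 294, 0]) cube([71, 24, 1032]);
translate([504, 294, 0]) cube([71, 24, 1032]);
translate([205, 294, 0]) cube([299, 24, 71]);
translate([205, 294, 961]) cube([299, 24, 71]);


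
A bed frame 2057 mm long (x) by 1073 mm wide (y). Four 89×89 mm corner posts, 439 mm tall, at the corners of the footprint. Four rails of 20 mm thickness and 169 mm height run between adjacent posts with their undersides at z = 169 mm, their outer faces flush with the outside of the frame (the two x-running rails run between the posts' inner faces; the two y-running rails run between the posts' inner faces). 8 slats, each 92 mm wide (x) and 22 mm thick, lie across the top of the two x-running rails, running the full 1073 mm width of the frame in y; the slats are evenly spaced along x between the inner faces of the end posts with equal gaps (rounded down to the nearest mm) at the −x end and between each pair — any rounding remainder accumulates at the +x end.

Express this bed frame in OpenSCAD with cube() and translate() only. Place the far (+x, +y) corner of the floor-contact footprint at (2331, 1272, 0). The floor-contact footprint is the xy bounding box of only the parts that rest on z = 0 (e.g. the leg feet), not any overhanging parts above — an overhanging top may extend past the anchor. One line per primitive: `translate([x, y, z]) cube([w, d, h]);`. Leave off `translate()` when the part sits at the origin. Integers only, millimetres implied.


// slat z = rail_z + rail_h = 169 + 169 = 338
// slat gap = ⌊(1879 − 8·92) / 9⌋ = 127
translate([274, 199, 0]) cube([89, 89, 439]);
translate([274, 1183, 0]) cube([89, 89, 439]);
translate([2242, 199, 0]) cube([89, 89, 439]);
translate([2242, 1183, 0]) cube([89, 89, 439]);
translate([363, 199, 169]) cube([1879, 20, 169]);
translate([363, 1252, 169]) cube([1879, 20, 169]);
translate([274, 288, 169]) cube([20, 895, 169]);
translate([2311, 288, 169]) cube([20, 895, 169]);
translate([490, 199, 338]) cube([92, 1073, 22]);
translate([709, 199, 338]) cube([92, 1073, 22]);
translate([928, 199, 338]) cube([92, 1073, 22]);
translate([1147, 199, 338]) cube([92, 1073, 22]);
translate([1366, 199, 338]) cube([92, 1073, 22]);
translate([1585, 199, 338]) cube([92, 1073, 22]);
translate([1804, 199, 338]) cube([92, 1073, 22]);
translate([2023, 199, 338]) cube([92, 1073, 22]);


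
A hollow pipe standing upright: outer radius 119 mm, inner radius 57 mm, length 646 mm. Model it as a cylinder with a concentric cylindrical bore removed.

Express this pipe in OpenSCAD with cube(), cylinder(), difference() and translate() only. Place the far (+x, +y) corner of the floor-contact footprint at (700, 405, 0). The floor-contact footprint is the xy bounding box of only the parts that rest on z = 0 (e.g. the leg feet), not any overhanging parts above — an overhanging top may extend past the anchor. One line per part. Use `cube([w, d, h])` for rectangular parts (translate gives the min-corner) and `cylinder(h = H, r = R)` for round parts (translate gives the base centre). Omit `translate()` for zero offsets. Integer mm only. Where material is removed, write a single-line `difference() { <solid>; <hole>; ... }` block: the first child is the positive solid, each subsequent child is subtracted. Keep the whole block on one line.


difference() { translate([581, 286, 0]) cylinder(h = 646, r = 119); translate([581, 286, 0]) cylinder(h = 646, r = 57); }


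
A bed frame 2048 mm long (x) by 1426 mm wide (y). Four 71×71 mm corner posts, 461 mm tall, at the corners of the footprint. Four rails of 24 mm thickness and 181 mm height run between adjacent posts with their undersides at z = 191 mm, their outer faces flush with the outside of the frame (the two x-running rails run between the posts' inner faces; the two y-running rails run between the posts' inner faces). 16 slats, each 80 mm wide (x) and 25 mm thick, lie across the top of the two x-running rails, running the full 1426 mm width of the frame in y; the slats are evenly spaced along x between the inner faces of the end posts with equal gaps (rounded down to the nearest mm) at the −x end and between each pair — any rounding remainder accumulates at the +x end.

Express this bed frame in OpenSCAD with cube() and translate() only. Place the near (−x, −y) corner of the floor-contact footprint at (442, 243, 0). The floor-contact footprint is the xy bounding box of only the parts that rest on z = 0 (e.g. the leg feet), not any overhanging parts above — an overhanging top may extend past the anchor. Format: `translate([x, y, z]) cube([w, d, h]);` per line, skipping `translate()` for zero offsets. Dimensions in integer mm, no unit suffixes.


translate([442, 243, 0]) cube([71, 71, 461]);
translate([442, 1598, 0]) cube([71, 71, 461]);
translate([2419, 243, 0]) cube([71, 71, 461]);
translate([2419, 1598, 0]) cube([71, 71, 461]);
translate([513, 243, 191]) cube([1906, 24, 181]);
translate([513, 1645, 191]) cube([1906, 24, 181]);
translate([442, 314, 191]) cube([24, 1284, 181]);
translate([2466, 314, 191]) cube([24, 1284, 181]);
translate([549, 243, 372]) cube([80, 1426, 25]);
translate([665, 243, 372]) cube([80, 1426, 25]);
translate([781, 243, 372]) cube([80, 1426, 25]);
translate([897, 243, 372]) cube([80, 1426, 25]);
translate([1013, 243, 372]) cube([80, 1426, 25]);
translate([1129, 243, 372]) cube([80, 1426, 25]);
translate([1245, 243, 372]) cube([80, 1426, 25]);
translate([1361, 243, 372]) cube([80, 1426, 25]);
translate([1477, 243, 372]) cube([80, 1426, 25]);
translate([1593, 243, 372]) cube([80, 1426, 25]);
translate([1709, 243, 372]) cube([80, 1426, 25]);
translate([1825, 243, 372]) cube([80, 1426, 25]);
translate([1941, 243, 372]) cube([80, 1426, 25]);
translate([2057, 243, 372]) cube([80, 1426, 25]);
translate([2173, 243, 372]) cube([80, 1426, 25]);
translate([2289, 243, 372]) cube([80, 1426, 25]);


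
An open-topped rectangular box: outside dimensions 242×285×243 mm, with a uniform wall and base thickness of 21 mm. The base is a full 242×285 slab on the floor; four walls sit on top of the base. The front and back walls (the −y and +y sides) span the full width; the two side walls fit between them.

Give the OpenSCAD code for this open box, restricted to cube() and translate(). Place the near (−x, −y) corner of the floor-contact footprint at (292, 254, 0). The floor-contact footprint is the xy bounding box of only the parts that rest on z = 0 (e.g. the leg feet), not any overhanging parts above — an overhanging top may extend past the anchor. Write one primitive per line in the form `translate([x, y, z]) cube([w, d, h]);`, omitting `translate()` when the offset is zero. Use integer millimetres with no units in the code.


translate([292, 254, 0]) cube([242, 285, 21]);
translate([292, 254, 21]) cube([242, 21, 222]);
translate([292, 518, 21]) cube([242, 21, 222]);
translate([292, 275, 21]) cube([21, 243, 222]);
translate([513, 275, 21]) cube([21, 243, 222]);


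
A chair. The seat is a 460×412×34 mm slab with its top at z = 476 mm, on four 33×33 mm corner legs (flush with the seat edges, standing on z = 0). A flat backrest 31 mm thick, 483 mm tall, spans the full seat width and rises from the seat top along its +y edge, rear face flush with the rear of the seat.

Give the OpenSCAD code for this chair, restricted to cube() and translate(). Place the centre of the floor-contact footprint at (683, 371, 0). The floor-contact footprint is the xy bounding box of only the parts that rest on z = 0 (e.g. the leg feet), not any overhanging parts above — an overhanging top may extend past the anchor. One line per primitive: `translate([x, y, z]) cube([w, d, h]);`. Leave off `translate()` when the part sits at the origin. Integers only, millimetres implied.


translate([453, 165, 442]) cube([460, 412, 34]);
translate([453, 165, 0]) cube([33, 33, 442]);
translate([880, 165, 0]) cube([33, 33, 442]);
translate([453, 544, 0]) cube([33, 33, 442]);
translate([880, 544, 0]) cube([33, 33, 442]);
translate([453, 546, 476]) cube([460, 31, 483]);
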